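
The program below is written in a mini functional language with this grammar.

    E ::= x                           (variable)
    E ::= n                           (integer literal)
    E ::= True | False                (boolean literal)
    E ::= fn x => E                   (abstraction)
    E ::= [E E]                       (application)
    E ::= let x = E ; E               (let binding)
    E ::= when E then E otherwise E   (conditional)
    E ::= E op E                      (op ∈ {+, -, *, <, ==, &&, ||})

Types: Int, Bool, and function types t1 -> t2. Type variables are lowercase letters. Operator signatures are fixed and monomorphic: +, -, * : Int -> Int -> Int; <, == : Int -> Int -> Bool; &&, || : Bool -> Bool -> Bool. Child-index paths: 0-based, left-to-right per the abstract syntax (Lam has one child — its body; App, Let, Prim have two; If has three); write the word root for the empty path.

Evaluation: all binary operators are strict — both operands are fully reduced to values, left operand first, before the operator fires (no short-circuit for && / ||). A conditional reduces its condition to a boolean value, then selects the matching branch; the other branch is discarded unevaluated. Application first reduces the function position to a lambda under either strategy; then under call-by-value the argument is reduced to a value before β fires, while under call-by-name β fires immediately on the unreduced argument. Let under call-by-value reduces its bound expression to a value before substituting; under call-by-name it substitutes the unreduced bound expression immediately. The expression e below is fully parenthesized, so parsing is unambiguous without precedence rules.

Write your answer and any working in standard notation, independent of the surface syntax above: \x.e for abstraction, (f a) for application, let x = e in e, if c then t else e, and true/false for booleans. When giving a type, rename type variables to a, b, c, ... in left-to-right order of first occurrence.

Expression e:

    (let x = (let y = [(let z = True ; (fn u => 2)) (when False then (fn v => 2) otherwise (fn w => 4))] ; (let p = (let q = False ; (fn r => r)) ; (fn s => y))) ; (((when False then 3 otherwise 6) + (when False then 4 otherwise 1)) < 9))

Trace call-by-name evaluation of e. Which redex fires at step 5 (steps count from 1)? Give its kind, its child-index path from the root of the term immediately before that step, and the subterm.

Trace:
step 0: (let x = (let y = ((let z = true in (\u.2)) (if false then (\v.2) else (\w.4))) in (let p = (let q = false in (\r.r)) in (\s.y))) in (((if false then 3 else 6) + (if false then 4 else 1)) < 9))
step 1: [let@root] (((if false then 3 else 6) + (if false then 4 else 1)) < 9)
step 2: [if@0.0] ((6 + (if false then 4 else 1)) < 9)
step 3: [if@0.1] ((6 + 1) < 9)
step 4: [delta@0] (7 < 9)
step 5: [delta@root] true

Answer: delta at root : (7 < 9)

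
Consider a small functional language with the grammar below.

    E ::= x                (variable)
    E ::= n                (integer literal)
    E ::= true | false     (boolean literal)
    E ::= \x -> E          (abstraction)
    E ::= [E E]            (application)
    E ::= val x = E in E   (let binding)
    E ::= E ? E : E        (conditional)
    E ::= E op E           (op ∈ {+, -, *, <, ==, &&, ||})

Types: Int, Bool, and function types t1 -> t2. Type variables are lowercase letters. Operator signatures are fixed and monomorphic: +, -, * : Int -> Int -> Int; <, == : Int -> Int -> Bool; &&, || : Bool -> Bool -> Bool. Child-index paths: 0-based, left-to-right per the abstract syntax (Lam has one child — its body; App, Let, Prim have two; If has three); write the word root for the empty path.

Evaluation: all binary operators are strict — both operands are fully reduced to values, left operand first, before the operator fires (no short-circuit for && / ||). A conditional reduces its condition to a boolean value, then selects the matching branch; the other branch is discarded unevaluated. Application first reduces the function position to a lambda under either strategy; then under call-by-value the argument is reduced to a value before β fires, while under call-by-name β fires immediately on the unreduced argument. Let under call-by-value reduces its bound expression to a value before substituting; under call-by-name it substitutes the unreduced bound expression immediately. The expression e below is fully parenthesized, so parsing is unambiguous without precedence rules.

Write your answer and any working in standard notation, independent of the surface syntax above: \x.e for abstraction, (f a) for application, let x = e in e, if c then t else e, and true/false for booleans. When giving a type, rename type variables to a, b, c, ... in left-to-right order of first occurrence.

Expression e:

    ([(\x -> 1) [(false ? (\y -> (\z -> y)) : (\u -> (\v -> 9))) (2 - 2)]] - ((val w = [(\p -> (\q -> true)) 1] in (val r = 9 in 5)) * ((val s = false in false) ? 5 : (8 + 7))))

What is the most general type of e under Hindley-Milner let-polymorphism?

Answer: Int

Working:
\x._ : a -> Int
  unify Bool ~ Bool
y : b
\z._ : c -> b
\y._ : b -> c -> b
\v._ : e -> Int
\u._ : d -> e -> Int
  unify b -> c -> b ~ d -> e -> Int
  unify b ~ d
  unify c -> d ~ e -> Int
  unify c ~ e
  unify d ~ Int
  unify Int ~ Int
  unify Int ~ Int
  unify Int -> e -> Int ~ Int -> f
  unify Int ~ Int
  unify e -> Int ~ f
_ _ : e -> Int
  unify a -> Int ~ (e -> Int) -> g
  unify a ~ e -> Int
  unify Int ~ g
_ _ : Int
  unify Int ~ Int
\q._ : i -> Bool
\p._ : h -> i -> Bool
  unify h -> i -> Bool ~ Int -> j
  unify h ~ Int
  unify i -> Bool ~ j
_ _ : i -> Bool
let w : forall. i -> Bool
let r : Int
  unify Int ~ Int
let s : Bool
  unify Bool ~ Bool
  unify Int ~ Int
  unify Int ~ Int
  unify Int ~ Int
  unify Int ~ Int
  unify Int ~ Int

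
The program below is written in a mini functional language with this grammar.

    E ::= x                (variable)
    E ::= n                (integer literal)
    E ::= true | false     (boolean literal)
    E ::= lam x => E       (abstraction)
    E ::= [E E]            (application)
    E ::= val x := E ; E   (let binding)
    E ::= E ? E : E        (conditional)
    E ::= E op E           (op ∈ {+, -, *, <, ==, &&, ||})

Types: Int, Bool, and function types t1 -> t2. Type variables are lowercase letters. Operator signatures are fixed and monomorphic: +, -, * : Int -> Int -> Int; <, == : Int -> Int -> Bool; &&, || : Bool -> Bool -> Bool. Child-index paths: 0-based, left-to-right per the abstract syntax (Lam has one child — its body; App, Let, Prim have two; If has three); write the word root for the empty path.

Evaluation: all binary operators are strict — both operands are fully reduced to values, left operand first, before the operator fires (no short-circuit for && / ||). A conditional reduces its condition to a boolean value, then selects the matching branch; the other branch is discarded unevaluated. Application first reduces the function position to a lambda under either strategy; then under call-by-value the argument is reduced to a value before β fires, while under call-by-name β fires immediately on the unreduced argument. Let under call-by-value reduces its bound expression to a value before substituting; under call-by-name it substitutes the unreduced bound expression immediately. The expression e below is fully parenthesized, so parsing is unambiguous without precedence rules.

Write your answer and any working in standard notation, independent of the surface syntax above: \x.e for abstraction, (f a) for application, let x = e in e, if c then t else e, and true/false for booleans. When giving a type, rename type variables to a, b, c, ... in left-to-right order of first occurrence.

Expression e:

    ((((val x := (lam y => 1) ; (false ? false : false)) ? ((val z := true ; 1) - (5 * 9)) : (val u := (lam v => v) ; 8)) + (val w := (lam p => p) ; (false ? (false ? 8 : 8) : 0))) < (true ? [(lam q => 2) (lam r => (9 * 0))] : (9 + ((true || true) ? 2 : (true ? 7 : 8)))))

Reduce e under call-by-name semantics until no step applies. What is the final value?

Working:
step 0: (((if (let x = (\y.1) in (if false then false else false)) then ((let z = true in 1) - (5 * 9)) else (let u = (\v.v) in 8)) + (let w = (\p.p) in (if false then (if false then 8 else 8) else 0))) < (if true then ((\q.2) (\r.(9 * 0))) else (9 + (if (true || true) then 2 else (if true then 7 else 8)))))
step 1: [let@0.0.0] (((if (if false then false else false) then ((let z = true in 1) - (5 * 9)) else (let u = (\v.v) in 8)) + (let w = (\p.p) in (if false then (if false then 8 else 8) else 0))) < (if true then ((\q.2) (\r.(9 * 0))) else (9 + (if (true || true) then 2 else (if true then 7 else 8)))))
step 2: [if@0.0.0] (((if false then ((let z = true in 1) - (5 * 9)) else (let u = (\v.v) in 8)) + (let w = (\p.p) in (if false then (if false then 8 else 8) else 0))) < (if true then ((\q.2) (\r.(9 * 0))) else (9 + (if (true || true) then 2 else (if true then 7 else 8)))))
step 3: [if@0.0] (((let u = (\v.v) in 8) + (let w = (\p.p) in (if false then (if false then 8 else 8) else 0))) < (if true then ((\q.2) (\r.(9 * 0))) else (9 + (if (true || true) then 2 else (if true then 7 else 8)))))
step 4: [let@0.0] ((8 + (let w = (\p.p) in (if false then (if false then 8 else 8) else 0))) < (if true then ((\q.2) (\r.(9 * 0))) else (9 + (if (true || true) then 2 else (if true then 7 else 8)))))
step 5: [let@0.1] ((8 + (if false then (if false then 8 else 8) else 0)) < (if true then ((\q.2) (\r.(9 * 0))) else (9 + (if (true || true) then 2 else (if true then 7 else 8)))))
step 6: [if@0.1] ((8 + 0) < (if true then ((\q.2) (\r.(9 * 0))) else (9 + (if (true || true) then 2 else (if true then 7 else 8)))))
step 7: [delta@0] (8 < (if true then ((\q.2) (\r.(9 * 0))) else (9 + (if (true || true) then 2 else (if true then 7 else 8)))))
step 8: [if@1] (8 < ((\q.2) (\r.(9 * 0))))
step 9: [beta@1] (8 < 2)
step 10: [delta@root] false

Answer: false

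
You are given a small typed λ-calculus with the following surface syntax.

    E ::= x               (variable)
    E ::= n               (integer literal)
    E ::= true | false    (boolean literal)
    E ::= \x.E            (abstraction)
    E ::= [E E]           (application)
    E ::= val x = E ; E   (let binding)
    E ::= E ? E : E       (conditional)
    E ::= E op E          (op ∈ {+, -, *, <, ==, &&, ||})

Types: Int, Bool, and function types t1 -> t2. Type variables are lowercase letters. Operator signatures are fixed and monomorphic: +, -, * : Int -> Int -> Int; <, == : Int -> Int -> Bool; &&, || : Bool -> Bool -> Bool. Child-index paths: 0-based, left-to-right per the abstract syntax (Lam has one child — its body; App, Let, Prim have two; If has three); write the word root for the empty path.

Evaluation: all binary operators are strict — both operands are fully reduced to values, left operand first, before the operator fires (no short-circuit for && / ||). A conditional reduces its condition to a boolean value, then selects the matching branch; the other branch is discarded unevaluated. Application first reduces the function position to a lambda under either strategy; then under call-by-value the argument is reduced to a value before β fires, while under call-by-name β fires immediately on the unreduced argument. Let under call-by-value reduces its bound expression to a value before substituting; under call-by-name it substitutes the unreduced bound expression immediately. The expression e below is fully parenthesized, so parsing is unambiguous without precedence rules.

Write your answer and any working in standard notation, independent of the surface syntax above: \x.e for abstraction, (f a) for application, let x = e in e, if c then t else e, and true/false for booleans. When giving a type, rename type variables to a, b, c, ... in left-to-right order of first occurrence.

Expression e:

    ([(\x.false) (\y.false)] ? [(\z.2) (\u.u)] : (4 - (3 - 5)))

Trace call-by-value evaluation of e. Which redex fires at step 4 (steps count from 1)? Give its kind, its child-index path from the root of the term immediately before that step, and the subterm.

Trace:
step 0: (if ((\x.false) (\y.false)) then ((\z.2) (\u.u)) else (4 - (3 - 5)))
step 1: [beta@0] (if false then ((\z.2) (\u.u)) else (4 - (3 - 5)))
step 2: [if@root] (4 - (3 - 5))
step 3: [delta@1] (4 - -2)
step 4: [delta@root] 6

Answer: delta at root : (4 - -2)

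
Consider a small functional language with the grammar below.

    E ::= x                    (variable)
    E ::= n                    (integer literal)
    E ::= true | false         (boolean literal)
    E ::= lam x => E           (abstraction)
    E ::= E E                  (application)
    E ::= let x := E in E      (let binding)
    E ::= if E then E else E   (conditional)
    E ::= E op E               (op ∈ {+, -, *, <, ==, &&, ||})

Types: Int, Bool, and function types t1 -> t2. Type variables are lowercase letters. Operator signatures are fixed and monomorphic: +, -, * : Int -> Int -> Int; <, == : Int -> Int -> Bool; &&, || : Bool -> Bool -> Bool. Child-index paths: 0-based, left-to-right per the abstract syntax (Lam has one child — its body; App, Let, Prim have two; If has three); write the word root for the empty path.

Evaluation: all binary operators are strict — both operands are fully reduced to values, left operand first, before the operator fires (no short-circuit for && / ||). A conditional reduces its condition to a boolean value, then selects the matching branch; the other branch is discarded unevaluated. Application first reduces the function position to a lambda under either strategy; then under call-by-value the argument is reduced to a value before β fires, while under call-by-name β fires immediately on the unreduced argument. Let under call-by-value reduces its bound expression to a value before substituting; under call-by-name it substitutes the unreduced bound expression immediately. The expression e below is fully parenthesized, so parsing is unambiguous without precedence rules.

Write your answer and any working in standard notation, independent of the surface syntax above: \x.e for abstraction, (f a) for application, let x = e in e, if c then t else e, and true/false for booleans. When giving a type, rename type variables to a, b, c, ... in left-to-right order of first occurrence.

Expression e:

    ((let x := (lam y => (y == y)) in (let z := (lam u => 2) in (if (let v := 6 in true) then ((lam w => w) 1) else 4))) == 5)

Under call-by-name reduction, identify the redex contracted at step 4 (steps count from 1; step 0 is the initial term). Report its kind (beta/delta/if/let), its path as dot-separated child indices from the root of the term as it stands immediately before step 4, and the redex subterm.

Working:
step 0: ((let x = (\y.(y == y)) in (let z = (\u.2) in (if (let v = 6 in true) then ((\w.w) 1) else 4))) == 5)
step 1: [let@0] ((let z = (\u.2) in (if (let v = 6 in true) then ((\w.w) 1) else 4)) == 5)
step 2: [let@0] ((if (let v = 6 in true) then ((\w.w) 1) else 4) == 5)
step 3: [let@0.0] ((if true then ((\w.w) 1) else 4) == 5)
step 4: [if@0] (((\w.w) 1) == 5)

Answer: if at 0 : (if true then ((\w.w) 1) else 4)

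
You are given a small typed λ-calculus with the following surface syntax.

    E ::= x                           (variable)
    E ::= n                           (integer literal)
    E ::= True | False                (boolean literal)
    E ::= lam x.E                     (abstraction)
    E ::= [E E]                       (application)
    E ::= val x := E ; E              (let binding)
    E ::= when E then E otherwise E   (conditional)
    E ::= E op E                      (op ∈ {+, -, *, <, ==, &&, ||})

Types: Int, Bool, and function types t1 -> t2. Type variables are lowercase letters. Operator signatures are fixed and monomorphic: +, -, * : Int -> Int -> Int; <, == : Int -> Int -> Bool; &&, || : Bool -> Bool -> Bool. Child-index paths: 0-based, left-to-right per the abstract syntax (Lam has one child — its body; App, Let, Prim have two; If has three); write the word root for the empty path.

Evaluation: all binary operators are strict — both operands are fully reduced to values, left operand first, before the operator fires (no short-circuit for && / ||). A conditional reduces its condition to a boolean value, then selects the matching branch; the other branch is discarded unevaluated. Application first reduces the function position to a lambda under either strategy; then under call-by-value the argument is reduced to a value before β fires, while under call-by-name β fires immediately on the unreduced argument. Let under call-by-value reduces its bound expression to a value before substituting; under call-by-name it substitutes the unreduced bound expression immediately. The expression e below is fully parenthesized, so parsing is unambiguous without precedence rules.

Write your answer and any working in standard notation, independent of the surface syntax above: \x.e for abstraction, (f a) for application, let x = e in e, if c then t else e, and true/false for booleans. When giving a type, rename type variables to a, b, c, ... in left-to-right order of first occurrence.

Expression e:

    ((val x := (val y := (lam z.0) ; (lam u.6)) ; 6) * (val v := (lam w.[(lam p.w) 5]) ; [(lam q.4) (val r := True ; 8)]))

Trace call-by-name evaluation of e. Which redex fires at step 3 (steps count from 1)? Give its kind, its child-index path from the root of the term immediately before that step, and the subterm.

Answer: beta at 1 : ((\q.4) (let r = true in 8))

Trace:
step 0: ((let x = (let y = (\z.0) in (\u.6)) in 6) * (let v = (\w.((\p.w) 5)) in ((\q.4) (let r = true in 8))))
step 1: [let@0] (6 * (let v = (\w.((\p.w) 5)) in ((\q.4) (let r = true in 8))))
step 2: [let@1] (6 * ((\q.4) (let r = true in 8)))
step 3: [beta@1] (6 * 4)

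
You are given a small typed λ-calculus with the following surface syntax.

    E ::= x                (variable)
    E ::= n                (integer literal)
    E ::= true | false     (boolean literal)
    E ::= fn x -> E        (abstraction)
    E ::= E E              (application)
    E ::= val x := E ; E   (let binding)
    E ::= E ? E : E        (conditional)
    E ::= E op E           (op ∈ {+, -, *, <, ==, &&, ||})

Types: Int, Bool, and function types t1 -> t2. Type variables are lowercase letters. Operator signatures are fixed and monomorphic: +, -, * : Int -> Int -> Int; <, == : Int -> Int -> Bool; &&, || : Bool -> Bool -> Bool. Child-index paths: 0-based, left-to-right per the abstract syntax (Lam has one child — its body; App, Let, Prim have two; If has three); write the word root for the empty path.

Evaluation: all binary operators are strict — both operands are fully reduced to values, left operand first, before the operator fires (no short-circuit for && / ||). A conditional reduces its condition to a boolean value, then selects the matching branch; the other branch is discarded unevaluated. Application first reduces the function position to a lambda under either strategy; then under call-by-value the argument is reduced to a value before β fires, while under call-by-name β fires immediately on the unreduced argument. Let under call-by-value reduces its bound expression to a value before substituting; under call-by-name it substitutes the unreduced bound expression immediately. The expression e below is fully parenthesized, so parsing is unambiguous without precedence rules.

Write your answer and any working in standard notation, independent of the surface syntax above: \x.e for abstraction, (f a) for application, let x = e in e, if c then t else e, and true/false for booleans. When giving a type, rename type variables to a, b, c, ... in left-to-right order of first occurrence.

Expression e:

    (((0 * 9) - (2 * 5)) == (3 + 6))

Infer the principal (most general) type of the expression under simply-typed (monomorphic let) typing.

Working:
  unify Int ~ Int
  unify Int ~ Int
  unify Int ~ Int
  unify Int ~ Int
  unify Int ~ Int
  unify Int ~ Int
  unify Int ~ Int
  unify Int ~ Int
  unify Int ~ Int
  unify Int ~ Int

Answer: Bool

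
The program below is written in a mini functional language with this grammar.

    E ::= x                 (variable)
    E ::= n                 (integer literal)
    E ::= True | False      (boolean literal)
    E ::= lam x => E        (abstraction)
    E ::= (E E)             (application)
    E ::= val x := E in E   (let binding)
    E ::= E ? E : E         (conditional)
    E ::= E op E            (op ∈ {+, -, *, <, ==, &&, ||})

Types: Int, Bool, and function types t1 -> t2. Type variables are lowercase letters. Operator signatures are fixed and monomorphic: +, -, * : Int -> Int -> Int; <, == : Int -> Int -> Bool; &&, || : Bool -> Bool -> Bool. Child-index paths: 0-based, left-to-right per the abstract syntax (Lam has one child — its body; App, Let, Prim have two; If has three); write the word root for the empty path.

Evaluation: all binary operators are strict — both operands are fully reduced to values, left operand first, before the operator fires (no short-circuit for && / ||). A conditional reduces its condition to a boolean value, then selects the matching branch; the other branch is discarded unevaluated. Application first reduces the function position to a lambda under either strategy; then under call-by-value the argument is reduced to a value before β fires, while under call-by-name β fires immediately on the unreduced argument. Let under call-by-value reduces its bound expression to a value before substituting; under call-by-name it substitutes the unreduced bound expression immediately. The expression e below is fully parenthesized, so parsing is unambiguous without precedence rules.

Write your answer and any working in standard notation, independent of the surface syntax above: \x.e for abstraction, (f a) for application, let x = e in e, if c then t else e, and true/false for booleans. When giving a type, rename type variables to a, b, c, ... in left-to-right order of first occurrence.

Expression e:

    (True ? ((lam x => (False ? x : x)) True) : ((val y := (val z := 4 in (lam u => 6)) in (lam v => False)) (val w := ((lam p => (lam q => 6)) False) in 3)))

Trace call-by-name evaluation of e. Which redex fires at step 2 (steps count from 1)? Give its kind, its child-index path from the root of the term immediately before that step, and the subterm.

Answer: beta at root : ((\x.(if false then x else x)) true)

Trace:
step 0: (if true then ((\x.(if false then x else x)) true) else ((let y = (let z = 4 in (\u.6)) in (\v.false)) (let w = ((\p.(\q.6)) false) in 3)))
step 1: [if@root] ((\x.(if false then x else x)) true)
step 2: [beta@root] (if false then true else true)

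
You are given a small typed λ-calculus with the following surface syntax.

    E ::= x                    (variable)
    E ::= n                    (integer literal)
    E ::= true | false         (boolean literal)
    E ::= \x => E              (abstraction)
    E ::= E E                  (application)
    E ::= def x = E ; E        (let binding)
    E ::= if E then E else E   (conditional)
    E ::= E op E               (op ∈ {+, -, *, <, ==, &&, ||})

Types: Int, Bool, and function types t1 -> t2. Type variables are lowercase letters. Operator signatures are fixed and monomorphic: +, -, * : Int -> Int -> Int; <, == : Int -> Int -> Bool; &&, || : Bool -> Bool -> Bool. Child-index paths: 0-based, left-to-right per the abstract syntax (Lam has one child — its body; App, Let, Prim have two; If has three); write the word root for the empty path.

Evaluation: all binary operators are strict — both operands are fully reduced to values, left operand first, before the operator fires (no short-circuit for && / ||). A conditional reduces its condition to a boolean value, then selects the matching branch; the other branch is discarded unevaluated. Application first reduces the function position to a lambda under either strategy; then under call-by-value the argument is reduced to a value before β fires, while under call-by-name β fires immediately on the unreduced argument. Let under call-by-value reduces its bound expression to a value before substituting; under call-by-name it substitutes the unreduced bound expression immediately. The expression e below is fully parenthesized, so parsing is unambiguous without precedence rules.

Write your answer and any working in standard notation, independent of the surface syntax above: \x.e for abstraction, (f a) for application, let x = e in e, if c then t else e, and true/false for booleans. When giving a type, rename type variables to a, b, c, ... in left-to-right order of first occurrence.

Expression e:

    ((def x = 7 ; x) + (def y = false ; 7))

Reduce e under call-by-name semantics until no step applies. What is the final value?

Derivation:
step 0: ((let x = 7 in x) + (let y = false in 7))
step 1: [let@0] (7 + (let y = false in 7))
step 2: [let@1] (7 + 7)
step 3: [delta@root] 14

Answer: 14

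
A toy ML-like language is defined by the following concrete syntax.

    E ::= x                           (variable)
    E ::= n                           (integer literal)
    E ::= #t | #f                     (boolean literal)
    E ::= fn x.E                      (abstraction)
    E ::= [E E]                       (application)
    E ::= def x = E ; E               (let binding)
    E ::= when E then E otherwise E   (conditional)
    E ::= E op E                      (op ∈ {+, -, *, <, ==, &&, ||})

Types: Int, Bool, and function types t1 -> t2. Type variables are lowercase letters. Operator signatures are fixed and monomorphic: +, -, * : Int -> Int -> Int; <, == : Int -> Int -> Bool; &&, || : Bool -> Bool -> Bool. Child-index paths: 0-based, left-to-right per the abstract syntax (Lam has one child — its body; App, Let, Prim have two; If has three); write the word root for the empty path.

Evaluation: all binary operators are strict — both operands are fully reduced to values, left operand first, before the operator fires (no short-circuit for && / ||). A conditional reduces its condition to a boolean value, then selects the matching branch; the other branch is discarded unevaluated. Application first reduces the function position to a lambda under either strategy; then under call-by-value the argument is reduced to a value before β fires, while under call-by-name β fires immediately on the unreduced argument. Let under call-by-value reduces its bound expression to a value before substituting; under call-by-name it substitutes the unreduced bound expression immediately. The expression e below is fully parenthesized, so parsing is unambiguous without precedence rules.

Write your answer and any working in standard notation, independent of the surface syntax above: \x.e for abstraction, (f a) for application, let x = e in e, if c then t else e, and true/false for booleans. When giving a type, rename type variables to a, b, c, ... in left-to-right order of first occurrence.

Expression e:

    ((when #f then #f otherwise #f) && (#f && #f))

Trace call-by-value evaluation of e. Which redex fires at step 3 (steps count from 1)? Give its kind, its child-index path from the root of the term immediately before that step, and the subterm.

Answer: delta at root : (false && false)

Working:
step 0: ((if false then false else false) && (false && false))
step 1: [if@0] (false && (false && false))
step 2: [delta@1] (false && false)
step 3: [delta@root] false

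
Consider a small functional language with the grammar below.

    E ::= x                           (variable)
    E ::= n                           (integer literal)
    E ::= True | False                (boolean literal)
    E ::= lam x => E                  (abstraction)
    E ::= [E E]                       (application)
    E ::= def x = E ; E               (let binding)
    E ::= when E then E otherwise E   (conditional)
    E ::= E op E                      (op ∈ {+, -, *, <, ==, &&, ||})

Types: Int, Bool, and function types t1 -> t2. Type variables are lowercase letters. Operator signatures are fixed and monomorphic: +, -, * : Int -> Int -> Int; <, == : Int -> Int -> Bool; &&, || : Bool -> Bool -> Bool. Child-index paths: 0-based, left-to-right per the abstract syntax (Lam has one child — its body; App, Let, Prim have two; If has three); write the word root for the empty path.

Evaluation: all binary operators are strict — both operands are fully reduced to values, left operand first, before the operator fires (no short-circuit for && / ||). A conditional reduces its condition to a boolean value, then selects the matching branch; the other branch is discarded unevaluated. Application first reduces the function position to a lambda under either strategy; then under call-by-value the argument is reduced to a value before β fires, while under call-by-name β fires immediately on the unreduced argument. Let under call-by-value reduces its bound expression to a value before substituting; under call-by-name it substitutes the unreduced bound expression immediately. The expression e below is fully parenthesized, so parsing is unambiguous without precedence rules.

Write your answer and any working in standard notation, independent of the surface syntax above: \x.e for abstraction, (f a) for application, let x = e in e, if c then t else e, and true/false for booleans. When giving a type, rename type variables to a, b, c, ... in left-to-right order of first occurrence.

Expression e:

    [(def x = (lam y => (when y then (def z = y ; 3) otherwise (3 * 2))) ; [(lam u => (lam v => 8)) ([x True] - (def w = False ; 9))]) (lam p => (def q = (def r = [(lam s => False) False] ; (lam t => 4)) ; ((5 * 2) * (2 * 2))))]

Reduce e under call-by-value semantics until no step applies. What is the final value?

Answer: 8

Working:
step 0: ((let x = (\y.(if y then (let z = y in 3) else (3 * 2))) in ((\u.(\v.8)) ((x true) - (let w = false in 9)))) (\p.(let q = (let r = ((\s.false) false) in (\t.4)) in ((5 * 2) * (2 * 2)))))
step 1: [let@0] (((\u.(\v.8)) (((\y.(if y then (let z = y in 3) else (3 * 2))) true) - (let w = false in 9))) (\p.(let q = (let r = ((\s.false) false) in (\t.4)) in ((5 * 2) * (2 * 2)))))
step 2: [beta@0.1.0] (((\u.(\v.8)) ((if true then (let z = true in 3) else (3 * 2)) - (let w = false in 9))) (\p.(let q = (let r = ((\s.false) false) in (\t.4)) in ((5 * 2) * (2 * 2)))))
step 3: [if@0.1.0] (((\u.(\v.8)) ((let z = true in 3) - (let w = false in 9))) (\p.(let q = (let r = ((\s.false) false) in (\t.4)) in ((5 * 2) * (2 * 2)))))
step 4: [let@0.1.0] (((\u.(\v.8)) (3 - (let w = false in 9))) (\p.(let q = (let r = ((\s.false) false) in (\t.4)) in ((5 * 2) * (2 * 2)))))
step 5: [let@0.1.1] (((\u.(\v.8)) (3 - 9)) (\p.(let q = (let r = ((\s.false) false) in (\t.4)) in ((5 * 2) * (2 * 2)))))
step 6: [delta@0.1] (((\u.(\v.8)) -6) (\p.(let q = (let r = ((\s.false) false) in (\t.4)) in ((5 * 2) * (2 * 2)))))
step 7: [beta@0] ((\v.8) (\p.(let q = (let r = ((\s.false) false) in (\t.4)) in ((5 * 2) * (2 * 2)))))
step 8: [beta@root] 8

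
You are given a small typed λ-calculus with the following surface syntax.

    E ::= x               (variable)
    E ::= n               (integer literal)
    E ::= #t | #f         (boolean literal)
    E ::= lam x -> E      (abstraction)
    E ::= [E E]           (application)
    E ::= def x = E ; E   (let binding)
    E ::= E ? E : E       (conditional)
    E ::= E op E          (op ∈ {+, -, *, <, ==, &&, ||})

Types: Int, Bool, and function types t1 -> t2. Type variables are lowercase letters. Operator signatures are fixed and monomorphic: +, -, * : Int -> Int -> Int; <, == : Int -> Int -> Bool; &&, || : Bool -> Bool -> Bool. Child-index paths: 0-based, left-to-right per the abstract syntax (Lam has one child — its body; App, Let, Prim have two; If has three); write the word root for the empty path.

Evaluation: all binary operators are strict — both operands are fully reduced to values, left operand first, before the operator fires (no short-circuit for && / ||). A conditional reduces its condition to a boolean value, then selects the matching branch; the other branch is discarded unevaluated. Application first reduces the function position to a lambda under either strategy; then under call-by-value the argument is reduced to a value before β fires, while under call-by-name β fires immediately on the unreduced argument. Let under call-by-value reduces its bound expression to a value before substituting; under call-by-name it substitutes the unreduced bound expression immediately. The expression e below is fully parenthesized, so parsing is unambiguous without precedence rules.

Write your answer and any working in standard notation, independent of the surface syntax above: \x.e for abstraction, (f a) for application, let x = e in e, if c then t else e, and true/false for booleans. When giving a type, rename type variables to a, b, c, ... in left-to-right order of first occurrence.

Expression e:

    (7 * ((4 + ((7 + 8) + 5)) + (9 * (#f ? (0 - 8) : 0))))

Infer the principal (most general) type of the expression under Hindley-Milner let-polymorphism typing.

Working:
  unify Int ~ Int
  unify Int ~ Int
  unify Int ~ Int
  unify Int ~ Int
  unify Int ~ Int
  unify Int ~ Int
  unify Int ~ Int
  unify Int ~ Int
  unify Int ~ Int
  unify Bool ~ Bool
  unify Int ~ Int
  unify Int ~ Int
  unify Int ~ Int
  unify Int ~ Int
  unify Int ~ Int
  unify Int ~ Int

Answer: Int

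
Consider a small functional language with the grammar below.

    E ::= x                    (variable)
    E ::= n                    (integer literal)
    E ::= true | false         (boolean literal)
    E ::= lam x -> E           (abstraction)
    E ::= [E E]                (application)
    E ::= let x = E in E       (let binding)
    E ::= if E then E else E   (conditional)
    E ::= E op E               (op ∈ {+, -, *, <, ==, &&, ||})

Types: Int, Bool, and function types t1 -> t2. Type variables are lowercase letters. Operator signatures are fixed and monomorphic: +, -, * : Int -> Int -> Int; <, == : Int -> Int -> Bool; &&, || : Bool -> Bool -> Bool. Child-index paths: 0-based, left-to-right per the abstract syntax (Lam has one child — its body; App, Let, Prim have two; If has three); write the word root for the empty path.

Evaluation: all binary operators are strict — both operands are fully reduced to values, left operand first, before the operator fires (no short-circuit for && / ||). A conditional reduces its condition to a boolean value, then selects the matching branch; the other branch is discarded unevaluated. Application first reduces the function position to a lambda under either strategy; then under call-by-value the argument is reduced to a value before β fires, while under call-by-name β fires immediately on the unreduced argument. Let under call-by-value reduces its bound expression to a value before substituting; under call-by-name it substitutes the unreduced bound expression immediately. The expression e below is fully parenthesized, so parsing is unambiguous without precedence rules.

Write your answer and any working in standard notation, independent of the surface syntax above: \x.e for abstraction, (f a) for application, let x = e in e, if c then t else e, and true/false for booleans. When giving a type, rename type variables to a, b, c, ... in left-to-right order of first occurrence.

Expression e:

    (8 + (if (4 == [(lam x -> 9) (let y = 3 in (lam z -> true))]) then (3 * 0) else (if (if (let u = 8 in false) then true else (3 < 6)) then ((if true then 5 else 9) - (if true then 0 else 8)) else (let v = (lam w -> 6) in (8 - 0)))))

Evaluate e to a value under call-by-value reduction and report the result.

Answer: 13

Working:
step 0: (8 + (if (4 == ((\x.9) (let y = 3 in (\z.true)))) then (3 * 0) else (if (if (let u = 8 in false) then true else (3 < 6)) then ((if true then 5 else 9) - (if true then 0 else 8)) else (let v = (\w.6) in (8 - 0)))))
step 1: [let@1.0.1.1] (8 + (if (4 == ((\x.9) (\z.true))) then (3 * 0) else (if (if (let u = 8 in false) then true else (3 < 6)) then ((if true then 5 else 9) - (if true then 0 else 8)) else (let v = (\w.6) in (8 - 0)))))
step 2: [beta@1.0.1] (8 + (if (4 == 9) then (3 * 0) else (if (if (let u = 8 in false) then true else (3 < 6)) then ((if true then 5 else 9) - (if true then 0 else 8)) else (let v = (\w.6) in (8 - 0)))))
step 3: [delta@1.0] (8 + (if false then (3 * 0) else (if (if (let u = 8 in false) then true else (3 < 6)) then ((if true then 5 else 9) - (if true then 0 else 8)) else (let v = (\w.6) in (8 - 0)))))
step 4: [if@1] (8 + (if (if (let u = 8 in false) then true else (3 < 6)) then ((if true then 5 else 9) - (if true then 0 else 8)) else (let v = (\w.6) in (8 - 0))))
step 5: [let@1.0.0] (8 + (if (if false then true else (3 < 6)) then ((if true then 5 else 9) - (if true then 0 else 8)) else (let v = (\w.6) in (8 - 0))))
step 6: [if@1.0] (8 + (if (3 < 6) then ((if true then 5 else 9) - (if true then 0 else 8)) else (let v = (\w.6) in (8 - 0))))
step 7: [delta@1.0] (8 + (if true then ((if true then 5 else 9) - (if true then 0 else 8)) else (let v = (\w.6) in (8 - 0))))
step 8: [if@1] (8 + ((if true then 5 else 9) - (if true then 0 else 8)))
step 9: [if@1.0] (8 + (5 - (if true then 0 else 8)))
step 10: [if@1.1] (8 + (5 - 0))
step 11: [delta@1] (8 + 5)
step 12: [delta@root] 13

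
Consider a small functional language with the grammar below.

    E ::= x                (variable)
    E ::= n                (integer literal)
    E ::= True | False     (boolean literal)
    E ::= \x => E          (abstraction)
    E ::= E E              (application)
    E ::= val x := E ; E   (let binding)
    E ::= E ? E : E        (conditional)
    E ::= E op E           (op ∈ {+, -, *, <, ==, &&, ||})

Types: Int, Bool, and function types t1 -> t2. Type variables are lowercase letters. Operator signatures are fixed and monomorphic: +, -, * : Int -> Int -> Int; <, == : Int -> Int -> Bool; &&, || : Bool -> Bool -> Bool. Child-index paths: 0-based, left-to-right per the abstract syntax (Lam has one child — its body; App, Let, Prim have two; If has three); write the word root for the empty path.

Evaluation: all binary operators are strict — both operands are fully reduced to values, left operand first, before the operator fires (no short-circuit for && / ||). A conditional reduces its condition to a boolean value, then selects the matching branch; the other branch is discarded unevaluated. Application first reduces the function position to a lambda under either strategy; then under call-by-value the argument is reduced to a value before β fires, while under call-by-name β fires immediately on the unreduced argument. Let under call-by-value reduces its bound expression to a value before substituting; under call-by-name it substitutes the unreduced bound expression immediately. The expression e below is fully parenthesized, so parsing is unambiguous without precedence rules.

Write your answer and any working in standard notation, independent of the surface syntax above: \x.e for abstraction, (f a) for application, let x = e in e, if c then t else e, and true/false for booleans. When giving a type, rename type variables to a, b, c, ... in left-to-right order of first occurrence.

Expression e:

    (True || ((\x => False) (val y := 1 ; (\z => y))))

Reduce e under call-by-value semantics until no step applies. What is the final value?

Trace:
step 0: (true || ((\x.false) (let y = 1 in (\z.y))))
step 1: [let@1.1] (true || ((\x.false) (\z.1)))
step 2: [beta@1] (true || false)
step 3: [delta@root] true

Answer: true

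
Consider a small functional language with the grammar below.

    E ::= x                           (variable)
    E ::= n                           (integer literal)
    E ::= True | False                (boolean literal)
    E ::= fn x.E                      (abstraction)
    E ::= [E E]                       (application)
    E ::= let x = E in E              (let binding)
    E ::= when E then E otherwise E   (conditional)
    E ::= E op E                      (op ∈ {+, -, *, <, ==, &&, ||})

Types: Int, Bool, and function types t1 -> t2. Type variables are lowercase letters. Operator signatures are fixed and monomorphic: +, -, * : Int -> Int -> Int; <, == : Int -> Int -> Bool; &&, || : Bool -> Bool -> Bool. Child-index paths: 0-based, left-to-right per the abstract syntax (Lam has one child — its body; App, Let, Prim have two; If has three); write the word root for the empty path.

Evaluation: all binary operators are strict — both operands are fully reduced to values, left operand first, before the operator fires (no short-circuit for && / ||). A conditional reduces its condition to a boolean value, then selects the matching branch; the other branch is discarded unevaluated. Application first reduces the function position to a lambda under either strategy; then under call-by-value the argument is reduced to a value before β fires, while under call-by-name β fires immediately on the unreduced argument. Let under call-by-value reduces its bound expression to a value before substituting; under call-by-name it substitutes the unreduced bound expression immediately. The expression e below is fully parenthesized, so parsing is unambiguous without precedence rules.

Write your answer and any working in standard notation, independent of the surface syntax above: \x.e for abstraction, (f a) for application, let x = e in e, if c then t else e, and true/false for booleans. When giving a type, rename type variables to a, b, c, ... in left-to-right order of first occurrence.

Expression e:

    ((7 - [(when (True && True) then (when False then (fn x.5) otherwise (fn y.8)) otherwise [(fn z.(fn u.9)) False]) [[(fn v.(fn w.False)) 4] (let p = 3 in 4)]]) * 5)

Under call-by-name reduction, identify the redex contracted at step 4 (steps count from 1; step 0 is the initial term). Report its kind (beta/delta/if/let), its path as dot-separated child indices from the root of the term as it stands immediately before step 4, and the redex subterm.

Answer: beta at 0.1 : ((\y.8) (((\v.(\w.false)) 4) (let p = 3 in 4)))

Working:
step 0: ((7 - ((if (true && true) then (if false then (\x.5) else (\y.8)) else ((\z.(\u.9)) false)) (((\v.(\w.false)) 4) (let p = 3 in 4)))) * 5)
step 1: [delta@0.1.0.0] ((7 - ((if true then (if false then (\x.5) else (\y.8)) else ((\z.(\u.9)) false)) (((\v.(\w.false)) 4) (let p = 3 in 4)))) * 5)
step 2: [if@0.1.0] ((7 - ((if false then (\x.5) else (\y.8)) (((\v.(\w.false)) 4) (let p = 3 in 4)))) * 5)
step 3: [if@0.1.0] ((7 - ((\y.8) (((\v.(\w.false)) 4) (let p = 3 in 4)))) * 5)
step 4: [beta@0.1] ((7 - 8) * 5)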